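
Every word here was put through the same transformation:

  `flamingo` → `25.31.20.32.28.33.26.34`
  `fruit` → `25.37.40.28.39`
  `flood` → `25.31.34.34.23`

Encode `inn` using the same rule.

f is letter #6 and maps to 25: an offset of 19. Each letter is replaced by its alphabet position (a=1..z=26) + 19.
Applying it to inn: i=9→28, n=14→33, n=14→33.

28.33.33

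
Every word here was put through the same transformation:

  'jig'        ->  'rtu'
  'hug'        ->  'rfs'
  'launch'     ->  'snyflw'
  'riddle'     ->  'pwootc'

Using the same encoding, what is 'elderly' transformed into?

jwcpowp

The word is reversed, then every letter is shifted forward by 11.
On elderly: reverse → ylredle; then shift: y+11=j, l+11=w, r+11=c, e+11=p, d+11=o, l+11=w, e+11=p.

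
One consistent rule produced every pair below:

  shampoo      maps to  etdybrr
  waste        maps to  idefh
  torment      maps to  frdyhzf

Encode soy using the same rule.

erk

Vowels shift forward by 3 and consonants shift forward by 12.
For soy: s(cons)+12=e, o(vowel)+3=r, y(cons)+12=k.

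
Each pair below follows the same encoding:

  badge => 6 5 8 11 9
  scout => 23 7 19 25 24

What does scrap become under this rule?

23 7 22 5 20

Each letter is replaced by its alphabet position (a=1..z=26) + 4.
On scrap: s=19→23, c=3→7, r=18→22, a=1→5, p=16→20.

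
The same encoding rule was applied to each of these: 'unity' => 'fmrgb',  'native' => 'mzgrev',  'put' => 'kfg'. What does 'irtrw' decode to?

Letters are reflected about the middle of the alphabet (position → 25−position): Atbash.
Decoding irtrw: i↔r, r↔i, t↔g, r↔i, w↔d.

rigid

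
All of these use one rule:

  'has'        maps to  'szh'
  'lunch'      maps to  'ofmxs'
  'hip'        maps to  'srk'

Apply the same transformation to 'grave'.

tizev

Each pair mirrors across the alphabet (h↔s, a↔z, s↔h): positions sum to 25. Each letter is replaced by its mirror in the alphabet: a↔z, b↔y, c↔x, and so on (the Atbash cipher).
For grave: g↔t, r↔i, a↔z, v↔e, e↔v.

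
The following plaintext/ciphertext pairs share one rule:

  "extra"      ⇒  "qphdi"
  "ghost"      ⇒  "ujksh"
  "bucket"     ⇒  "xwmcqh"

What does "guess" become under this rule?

uwqss

e(4)→q(16) and x(23)→p(15) fit y≡15x+8 (mod 26); the inverse of 15 mod 26 is 7. Each letter's alphabet position (a=0..z=25) is mapped through 15·x+8 mod 26 — an affine cipher.
On guess: g(6)→15·6+8≡20=u; u(20)→15·20+8≡22=w; e(4)→15·4+8≡16=q; s(18)→15·18+8≡18=s; s(18)→15·18+8≡18=s (all mod 26).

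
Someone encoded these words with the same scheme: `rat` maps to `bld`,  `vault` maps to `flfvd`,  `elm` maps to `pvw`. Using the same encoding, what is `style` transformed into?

The shift depends on letter class: consonant r→b is +10, but vowel a→l is +11. The rule splits by letter class: vowels +11, consonants +10.
On style: s(cons)+10=c, t(cons)+10=d, y(cons)+10=i, l(cons)+10=v, e(vowel)+11=p.

cdivp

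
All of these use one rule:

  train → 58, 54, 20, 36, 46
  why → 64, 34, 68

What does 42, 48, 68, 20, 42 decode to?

loyal

With a=1..z=26, the number is 2·pos + 18.
Undoing it on 42, 48, 68, 20, 42: 42→(42−18)÷2=12=l, 48→(48−18)÷2=15=o, 68→(68−18)÷2=25=y, 20→(20−18)÷2=1=a, 42→(42−18)÷2=12=l.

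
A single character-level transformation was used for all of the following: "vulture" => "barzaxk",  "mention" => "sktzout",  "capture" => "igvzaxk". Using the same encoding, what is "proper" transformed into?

vxuvkx

Compare letters: v→b is +6, u→a is +6, l→r is +6 — a constant shift. It's a constant shift of +6 (ROT6).
Applying it to proper: p+6=v, r+6=x, o+6=u, p+6=v, e+6=k, r+6=x.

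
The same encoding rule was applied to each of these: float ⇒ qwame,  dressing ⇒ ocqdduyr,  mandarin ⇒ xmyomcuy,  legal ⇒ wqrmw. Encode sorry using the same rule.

daccj

Two shifts are in play — +12 for a/e/i/o/u, +11 for every other letter.
Applying it to sorry: s(cons)+11=d, o(vowel)+12=a, r(cons)+11=c, r(cons)+11=c, y(cons)+11=j.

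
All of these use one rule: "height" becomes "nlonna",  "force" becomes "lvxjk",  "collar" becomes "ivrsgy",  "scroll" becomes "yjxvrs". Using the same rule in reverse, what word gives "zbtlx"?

tuner

Shifts by position in height: pos 0: h→n (+6), pos 1: e→l (+7), pos 2: i→o (+6), pos 3: g→n (+7) — repeating every 2. A repeating key of period 2 is used — shifts +6, +7 over and over.
Reversing it on zbtlx: z−6=t, b−7=u, t−6=n, l−7=e, x−6=r.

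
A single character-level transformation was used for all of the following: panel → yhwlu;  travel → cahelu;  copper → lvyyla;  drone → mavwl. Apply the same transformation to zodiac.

ivmphl

The shift depends on letter class: consonant p→y is +9, but vowel a→h is +7. Vowels shift forward by 7 and consonants shift forward by 9.
For zodiac: z(cons)+9=i, o(vowel)+7=v, d(cons)+9=m, i(vowel)+7=p, a(vowel)+7=h, c(cons)+9=l.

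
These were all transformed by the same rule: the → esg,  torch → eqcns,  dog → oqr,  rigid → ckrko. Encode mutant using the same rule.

The shift depends on letter class: consonant t→e is +11, but vowel e→g is +2. Vowels shift forward by 2 and consonants shift forward by 11.
For mutant: m(cons)+11=x, u(vowel)+2=w, t(cons)+11=e, a(vowel)+2=c, n(cons)+11=y, t(cons)+11=e.

xwecye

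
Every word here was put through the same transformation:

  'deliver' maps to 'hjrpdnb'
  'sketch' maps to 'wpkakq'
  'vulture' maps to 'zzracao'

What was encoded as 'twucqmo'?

provide

Each letter shifts forward by (position + 4), i.e. 4, 5, 6, … — the shift grows by one for each successive letter.
Undoing it on twucqmo: t−4=p, w−5=r, u−6=o, c−7=v, q−8=i, m−9=d, o−10=e.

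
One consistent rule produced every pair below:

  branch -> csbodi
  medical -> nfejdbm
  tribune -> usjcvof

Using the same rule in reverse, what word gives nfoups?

It's a constant shift of +1 (ROT1).
Undoing it on nfoups: n−1=m, f−1=e, o−1=n, u−1=t, p−1=o, s−1=r.

mentor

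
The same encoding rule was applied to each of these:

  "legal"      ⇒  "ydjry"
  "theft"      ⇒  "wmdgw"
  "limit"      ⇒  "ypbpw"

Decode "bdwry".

metal

l(11)→y(24) and e(4)→d(3) fit y≡3x+17 (mod 26); the inverse of 3 mod 26 is 9. Treating letters as 0–25, the rule is x ↦ 3x + 17 (mod 26).
Undoing it on bdwry: b(1)→9·(1−17)≡12=m; d(3)→9·(3−17)≡4=e; w(22)→9·(22−17)≡19=t; r(17)→9·(17−17)≡0=a; y(24)→9·(24−17)≡11=l (all mod 26).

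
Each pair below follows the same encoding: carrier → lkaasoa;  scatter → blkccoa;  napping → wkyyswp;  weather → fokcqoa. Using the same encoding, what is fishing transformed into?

osbqswp

The shift depends on letter class: consonant c→l is +9, but vowel a→k is +10. Two shifts are in play — +10 for a/e/i/o/u, +9 for every other letter.
For fishing: f(cons)+9=o, i(vowel)+10=s, s(cons)+9=b, h(cons)+9=q, i(vowel)+10=s, n(cons)+9=w, g(cons)+9=p.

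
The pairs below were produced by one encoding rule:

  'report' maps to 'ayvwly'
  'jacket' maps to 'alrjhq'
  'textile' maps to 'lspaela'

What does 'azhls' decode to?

least

The output letters match the input read backwards, each shifted +7: report reversed is troper. Two steps: reverse the string, then apply a Caesar shift of +7.
Decoding azhls: shift back: a−7=t, z−7=s, h−7=a, l−7=e, s−7=l → tsael; then reverse → least.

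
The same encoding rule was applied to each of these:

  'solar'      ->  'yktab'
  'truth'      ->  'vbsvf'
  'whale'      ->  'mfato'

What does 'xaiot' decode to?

s(18)→y(24) and o(14)→k(10) fit y≡23x+0 (mod 26); the inverse of 23 mod 26 is 17. Each letter's alphabet position (a=0..z=25) is mapped through 23·x+0 mod 26 — an affine cipher.
Reversing it on xaiot: x(23)→17·(23−0)≡1=b; a(0)→17·(0−0)≡0=a; i(8)→17·(8−0)≡6=g; o(14)→17·(14−0)≡4=e; t(19)→17·(19−0)≡11=l (all mod 26).

bagel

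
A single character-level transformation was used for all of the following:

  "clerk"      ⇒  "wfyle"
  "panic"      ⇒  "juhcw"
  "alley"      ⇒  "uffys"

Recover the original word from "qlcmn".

Compare letters: c→w is +20, l→f is +20, e→y is +20 — a constant shift. This is a Caesar cipher with shift 20.
Decoding qlcmn: q−20=w, l−20=r, c−20=i, m−20=s, n−20=t.

wrist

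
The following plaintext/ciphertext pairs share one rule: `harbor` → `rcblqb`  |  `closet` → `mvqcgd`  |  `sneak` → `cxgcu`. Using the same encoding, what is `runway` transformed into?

Two shifts are in play — +2 for a/e/i/o/u, +10 for every other letter.
Applying it to runway: r(cons)+10=b, u(vowel)+2=w, n(cons)+10=x, w(cons)+10=g, a(vowel)+2=c, y(cons)+10=i.

bwxgci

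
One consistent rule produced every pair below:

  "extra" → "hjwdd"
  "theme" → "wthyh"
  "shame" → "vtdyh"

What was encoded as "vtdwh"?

Shifts by position in extra: pos 0: e→h (+3), pos 1: x→j (+12), pos 2: t→w (+3), pos 3: r→d (+12) — repeating every 2. A repeating key of period 2 is used — shifts +3, +12 over and over.
Reversing it on vtdwh: v−3=s, t−12=h, d−3=a, w−12=k, h−3=e.

shake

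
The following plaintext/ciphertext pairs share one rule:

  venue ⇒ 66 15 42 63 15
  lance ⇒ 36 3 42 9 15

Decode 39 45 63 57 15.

mouse

v(#22)→66 and e(#5)→15: differences scale by 3, so n = 3·pos + 0. The formula is n = 3×(alphabet index, a=1).
Undoing it on 39 45 63 57 15: 39→(39−0)÷3=13=m, 45→(45−0)÷3=15=o, 63→(63−0)÷3=21=u, 57→(57−0)÷3=19=s, 15→(15−0)÷3=5=e.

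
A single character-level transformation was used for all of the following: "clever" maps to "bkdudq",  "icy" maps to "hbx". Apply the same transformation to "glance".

fkzmbd

Compare letters: c→b is +25, l→k is +25, e→d is +25 — a constant shift. Each letter is shifted forward by 25 in the alphabet (a Caesar shift of +25).
For glance: g+25=f, l+25=k, a+25=z, n+25=m, c+25=b, e+25=d.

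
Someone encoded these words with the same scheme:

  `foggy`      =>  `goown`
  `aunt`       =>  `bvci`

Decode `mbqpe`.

white

The output letters match the input read backwards, each shifted +8: foggy reversed is yggof. Read the word backwards and shift each letter +8.
Decoding mbqpe: shift back: m−8=e, b−8=t, q−8=i, p−8=h, e−8=w → etihw; then reverse → white.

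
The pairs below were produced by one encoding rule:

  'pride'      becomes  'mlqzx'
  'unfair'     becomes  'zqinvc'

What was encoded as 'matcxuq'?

The output letters match the input read backwards, each shifted +8: pride reversed is edirp. Read the word backwards and shift each letter +8.
Decoding matcxuq: shift back: m−8=e, a−8=s, t−8=l, c−8=u, x−8=p, u−8=m, q−8=i → eslupmi; then reverse → impulse.

impulse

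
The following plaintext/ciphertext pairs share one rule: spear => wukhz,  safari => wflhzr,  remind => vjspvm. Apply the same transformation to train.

In spear: s→w is +4, p→u is +5, e→k is +6, a→h is +7 — the shift increases by 1 each position. Each letter shifts forward by (position + 4), i.e. 4, 5, 6, … — the shift grows by one for each successive letter.
On train: t+4=x, r+5=w, a+6=g, i+7=p, n+8=v.

xwgpv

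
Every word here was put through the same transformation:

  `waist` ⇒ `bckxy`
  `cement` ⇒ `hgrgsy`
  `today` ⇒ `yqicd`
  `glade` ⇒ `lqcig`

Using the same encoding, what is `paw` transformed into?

The shift depends on letter class: consonant w→b is +5, but vowel a→c is +2. The rule splits by letter class: vowels +2, consonants +5.
Applying it to paw: p(cons)+5=u, a(vowel)+2=c, w(cons)+5=b.

ucb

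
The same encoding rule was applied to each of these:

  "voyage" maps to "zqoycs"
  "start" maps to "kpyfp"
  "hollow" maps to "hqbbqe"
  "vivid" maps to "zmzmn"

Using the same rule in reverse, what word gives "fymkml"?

v(21)→z(25) and o(14)→q(16) fit y≡5x+24 (mod 26); the inverse of 5 mod 26 is 21. Each letter's alphabet position (a=0..z=25) is mapped through 5·x+24 mod 26 — an affine cipher.
Decoding fymkml: f(5)→21·(5−24)≡17=r; y(24)→21·(24−24)≡0=a; m(12)→21·(12−24)≡8=i; k(10)→21·(10−24)≡18=s; m(12)→21·(12−24)≡8=i; l(11)→21·(11−24)≡13=n (all mod 26).

raisin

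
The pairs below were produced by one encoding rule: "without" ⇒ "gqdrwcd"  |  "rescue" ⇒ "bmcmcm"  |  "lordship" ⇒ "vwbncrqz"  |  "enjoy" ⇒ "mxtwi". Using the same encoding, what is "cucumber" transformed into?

The shift depends on letter class: consonant w→g is +10, but vowel i→q is +8. The rule splits by letter class: vowels +8, consonants +10.
Applying it to cucumber: c(cons)+10=m, u(vowel)+8=c, c(cons)+10=m, u(vowel)+8=c, m(cons)+10=w, b(cons)+10=l, e(vowel)+8=m, r(cons)+10=b.

mcmcwlmb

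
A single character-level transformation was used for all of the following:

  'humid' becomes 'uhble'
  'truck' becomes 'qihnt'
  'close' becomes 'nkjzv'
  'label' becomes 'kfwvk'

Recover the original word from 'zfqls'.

h(7)→u(20) and u(20)→h(7) fit y≡17x+5 (mod 26); the inverse of 17 mod 26 is 23. Each letter's alphabet position (a=0..z=25) is mapped through 17·x+5 mod 26 — an affine cipher.
Reversing it on zfqls: z(25)→23·(25−5)≡18=s; f(5)→23·(5−5)≡0=a; q(16)→23·(16−5)≡19=t; l(11)→23·(11−5)≡8=i; s(18)→23·(18−5)≡13=n (all mod 26).

satin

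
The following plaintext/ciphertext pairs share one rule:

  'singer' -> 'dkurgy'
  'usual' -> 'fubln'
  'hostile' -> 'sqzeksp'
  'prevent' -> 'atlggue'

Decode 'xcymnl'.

marble

Shifts by position in singer: pos 0: s→d (+11), pos 1: i→k (+2), pos 2: n→u (+7), pos 3: g→r (+11), pos 4: e→g (+2), pos 5: r→y (+7) — repeating every 3. The shifts repeat in a cycle of length 3: positions 0,1,… shift by +11, +2, +7, then the pattern repeats.
Reversing it on xcymnl: x−11=m, c−2=a, y−7=r, m−11=b, n−2=l, l−7=e.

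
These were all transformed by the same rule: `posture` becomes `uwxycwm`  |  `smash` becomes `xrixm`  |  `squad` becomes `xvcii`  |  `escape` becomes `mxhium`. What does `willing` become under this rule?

The shift depends on letter class: consonant p→u is +5, but vowel o→w is +8. Vowels shift forward by 8 and consonants shift forward by 5.
On willing: w(cons)+5=b, i(vowel)+8=q, l(cons)+5=q, l(cons)+5=q, i(vowel)+8=q, n(cons)+5=s, g(cons)+5=l.

bqqqqsl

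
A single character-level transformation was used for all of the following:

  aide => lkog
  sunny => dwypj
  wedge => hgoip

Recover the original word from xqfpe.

Shifts by position in aide: pos 0: a→l (+11), pos 1: i→k (+2), pos 2: d→o (+11), pos 3: e→g (+2) — repeating every 2. A repeating key of period 2 is used — shifts +11, +2 over and over.
Decoding xqfpe: x−11=m, q−2=o, f−11=u, p−2=n, e−11=t.

mount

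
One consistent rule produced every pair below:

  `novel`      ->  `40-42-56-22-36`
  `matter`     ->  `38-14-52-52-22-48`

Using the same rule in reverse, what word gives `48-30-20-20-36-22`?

n(#14)→40 and o(#15)→42: differences scale by 2, so n = 2·pos + 12. The formula is n = 2×(alphabet index, a=1) + 12.
Decoding 48-30-20-20-36-22: 48→(48−12)÷2=18=r, 30→(30−12)÷2=9=i, 20→(20−12)÷2=4=d, 20→(20−12)÷2=4=d, 36→(36−12)÷2=12=l, 22→(22−12)÷2=5=e.

riddle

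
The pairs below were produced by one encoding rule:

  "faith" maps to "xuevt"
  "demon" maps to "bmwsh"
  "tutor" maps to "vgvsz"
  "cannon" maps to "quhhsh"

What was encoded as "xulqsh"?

This is an affine cipher: with a=0,…,z=25, each position x becomes (11x+20) mod 26.
Undoing it on xulqsh: x(23)→19·(23−20)≡5=f; u(20)→19·(20−20)≡0=a; l(11)→19·(11−20)≡11=l; q(16)→19·(16−20)≡2=c; s(18)→19·(18−20)≡14=o; h(7)→19·(7−20)≡13=n (all mod 26).

falcon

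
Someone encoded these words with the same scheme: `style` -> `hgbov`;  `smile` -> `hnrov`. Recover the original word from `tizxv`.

grace

Each letter is replaced by its mirror in the alphabet: a↔z, b↔y, c↔x, and so on (the Atbash cipher).
Reversing it on tizxv: t↔g, i↔r, z↔a, x↔c, v↔e.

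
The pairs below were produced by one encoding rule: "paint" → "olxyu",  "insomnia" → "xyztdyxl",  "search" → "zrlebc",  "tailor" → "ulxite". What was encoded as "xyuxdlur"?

intimate

Treating letters as 0–25, the rule is x ↦ 21x + 11 (mod 26).
Decoding xyuxdlur: x(23)→5·(23−11)≡8=i; y(24)→5·(24−11)≡13=n; u(20)→5·(20−11)≡19=t; x(23)→5·(23−11)≡8=i; d(3)→5·(3−11)≡12=m; l(11)→5·(11−11)≡0=a; u(20)→5·(20−11)≡19=t; r(17)→5·(17−11)≡4=e (all mod 26).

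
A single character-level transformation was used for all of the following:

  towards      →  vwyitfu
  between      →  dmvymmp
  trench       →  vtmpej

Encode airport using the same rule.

The shift depends on letter class: consonant t→v is +2, but vowel o→w is +8. Vowels shift forward by 8 and consonants shift forward by 2.
For airport: a(vowel)+8=i, i(vowel)+8=q, r(cons)+2=t, p(cons)+2=r, o(vowel)+8=w, r(cons)+2=t, t(cons)+2=v.

iqtrwtv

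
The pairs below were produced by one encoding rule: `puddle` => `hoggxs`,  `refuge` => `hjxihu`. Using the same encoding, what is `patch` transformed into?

The output letters match the input read backwards, each shifted +3: puddle reversed is elddup. Two steps: reverse the string, then apply a Caesar shift of +3.
Applying it to patch: reverse → hctap; then shift: h+3=k, c+3=f, t+3=w, a+3=d, p+3=s.

kfwds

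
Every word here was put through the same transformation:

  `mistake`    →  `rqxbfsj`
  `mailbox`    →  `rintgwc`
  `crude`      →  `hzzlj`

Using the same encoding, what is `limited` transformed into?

Shifts by position in mistake: pos 0: m→r (+5), pos 1: i→q (+8), pos 2: s→x (+5), pos 3: t→b (+8) — repeating every 2. The shifts repeat in a cycle of length 2: positions 0,1,… shift by +5, +8, then the pattern repeats.
For limited: l+5=q, i+8=q, m+5=r, i+8=q, t+5=y, e+8=m, d+5=i.

qqrqymi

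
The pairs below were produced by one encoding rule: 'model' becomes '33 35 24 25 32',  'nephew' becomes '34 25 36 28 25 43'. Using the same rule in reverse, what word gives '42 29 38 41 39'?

m is letter #13 and maps to 33: an offset of 20. Letters become their 1-based position plus 20 (so a→21, b→22, …).
Undoing it on 42 29 38 41 39: 42→(42−20)÷1=22=v, 29→(29−20)÷1=9=i, 38→(38−20)÷1=18=r, 41→(41−20)÷1=21=u, 39→(39−20)÷1=19=s.

virus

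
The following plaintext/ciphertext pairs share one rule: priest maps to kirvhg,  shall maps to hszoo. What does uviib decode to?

ferry

Each pair mirrors across the alphabet (p↔k, r↔i, i↔r): positions sum to 25. This is the alphabet-reversal cipher (Atbash): a becomes z, b becomes y, etc.
Decoding uviib: u↔f, v↔e, i↔r, i↔r, b↔y.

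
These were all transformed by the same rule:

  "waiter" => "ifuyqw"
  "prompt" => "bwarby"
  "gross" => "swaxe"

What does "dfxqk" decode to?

A repeating key of period 2 is used — shifts +12, +5 over and over.
Undoing it on dfxqk: d−12=r, f−5=a, x−12=l, q−5=l, k−12=y.

rally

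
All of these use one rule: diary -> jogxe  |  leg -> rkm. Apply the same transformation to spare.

yvgxk

Compare letters: d→j is +6, i→o is +6, a→g is +6 — a constant shift. It's a constant shift of +6 (ROT6).
For spare: s+6=y, p+6=v, a+6=g, r+6=x, e+6=k.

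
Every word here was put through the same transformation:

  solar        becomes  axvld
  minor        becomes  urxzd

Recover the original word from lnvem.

Letter i (0-indexed) is shifted by i+8, so successive shifts are 8, 9, 10, ….
Reversing it on lnvem: l−8=d, n−9=e, v−10=l, e−11=t, m−12=a.

delta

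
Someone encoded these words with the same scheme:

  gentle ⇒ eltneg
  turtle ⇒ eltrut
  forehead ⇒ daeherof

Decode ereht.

there

The output letters match the input read backwards: gentle reversed is eltneg. It's just the letters in reverse order.
Decoding ereht: then reverse → there.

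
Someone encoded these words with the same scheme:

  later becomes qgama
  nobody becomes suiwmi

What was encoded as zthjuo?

In later: l→q is +5, a→g is +6, t→a is +7, e→m is +8 — the shift increases by 1 each position. Each letter shifts forward by (position + 5), i.e. 5, 6, 7, … — the shift grows by one for each successive letter.
Undoing it on zthjuo: z−5=u, t−6=n, h−7=a, j−8=b, u−9=l, o−10=e.

unable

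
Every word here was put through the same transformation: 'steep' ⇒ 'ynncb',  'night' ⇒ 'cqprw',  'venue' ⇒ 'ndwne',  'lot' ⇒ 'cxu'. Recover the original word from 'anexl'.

cover

The output letters match the input read backwards, each shifted +9: steep reversed is peets. The word is reversed, then every letter is shifted forward by 9.
Undoing it on anexl: shift back: a−9=r, n−9=e, e−9=v, x−9=o, l−9=c → revoc; then reverse → cover.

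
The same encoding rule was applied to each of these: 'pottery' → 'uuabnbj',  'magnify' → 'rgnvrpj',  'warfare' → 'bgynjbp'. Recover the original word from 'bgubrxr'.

In pottery: p→u is +5, o→u is +6, t→a is +7, t→b is +8 — the shift increases by 1 each position. Letter i (0-indexed) is shifted by i+5, so successive shifts are 5, 6, 7, ….
Undoing it on bgubrxr: b−5=w, g−6=a, u−7=n, b−8=t, r−9=i, x−10=n, r−11=g.

wanting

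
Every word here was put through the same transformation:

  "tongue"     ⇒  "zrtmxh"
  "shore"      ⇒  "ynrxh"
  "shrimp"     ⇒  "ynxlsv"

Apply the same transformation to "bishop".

hlynrv

The shift depends on letter class: consonant t→z is +6, but vowel o→r is +3. Vowels shift forward by 3 and consonants shift forward by 6.
Applying it to bishop: b(cons)+6=h, i(vowel)+3=l, s(cons)+6=y, h(cons)+6=n, o(vowel)+3=r, p(cons)+6=v.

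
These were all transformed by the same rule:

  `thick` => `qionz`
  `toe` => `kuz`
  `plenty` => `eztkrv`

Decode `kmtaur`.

lounge

Two steps: reverse the string, then apply a Caesar shift of +6.
Undoing it on kmtaur: shift back: k−6=e, m−6=g, t−6=n, a−6=u, u−6=o, r−6=l → egnuol; then reverse → lounge.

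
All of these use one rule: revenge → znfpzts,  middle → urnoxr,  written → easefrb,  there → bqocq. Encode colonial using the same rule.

kxvzzvoa

The shift increases by 1 at each position, starting from +8: 8, 9, 10, ….
For colonial: c+8=k, o+9=x, l+10=v, o+11=z, n+12=z, i+13=v, a+14=o, l+15=a.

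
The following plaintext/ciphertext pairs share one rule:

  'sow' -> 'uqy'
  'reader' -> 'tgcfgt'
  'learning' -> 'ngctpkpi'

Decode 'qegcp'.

Compare letters: s→u is +2, o→q is +2, w→y is +2 — a constant shift. Every letter moves 2 places later in the alphabet, wrapping around z→a.
Undoing it on qegcp: q−2=o, e−2=c, g−2=e, c−2=a, p−2=n.

ocean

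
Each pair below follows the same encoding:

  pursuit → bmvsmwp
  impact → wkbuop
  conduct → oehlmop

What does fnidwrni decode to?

flexible

Each letter's alphabet position (a=0..z=25) is mapped through 23·x+20 mod 26 — an affine cipher.
Reversing it on fnidwrni: f(5)→17·(5−20)≡5=f; n(13)→17·(13−20)≡11=l; i(8)→17·(8−20)≡4=e; d(3)→17·(3−20)≡23=x; w(22)→17·(22−20)≡8=i; r(17)→17·(17−20)≡1=b; n(13)→17·(13−20)≡11=l; i(8)→17·(8−20)≡4=e (all mod 26).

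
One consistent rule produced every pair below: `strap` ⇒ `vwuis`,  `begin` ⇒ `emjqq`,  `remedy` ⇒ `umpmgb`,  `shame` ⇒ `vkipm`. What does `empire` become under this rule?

Vowels shift forward by 8 and consonants shift forward by 3.
For empire: e(vowel)+8=m, m(cons)+3=p, p(cons)+3=s, i(vowel)+8=q, r(cons)+3=u, e(vowel)+8=m.

mpsqum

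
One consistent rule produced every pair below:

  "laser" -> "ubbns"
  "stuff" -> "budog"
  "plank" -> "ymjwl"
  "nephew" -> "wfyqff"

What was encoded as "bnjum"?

It's a Vigenère-style cipher with numeric key [9,1,9]: position i shifts by key[i mod 3].
Reversing it on bnjum: b−9=s, n−1=m, j−9=a, u−9=l, m−1=l.

small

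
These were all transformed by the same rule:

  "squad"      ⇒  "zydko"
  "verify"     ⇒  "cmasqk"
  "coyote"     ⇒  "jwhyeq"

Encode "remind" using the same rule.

In squad: s→z is +7, q→y is +8, u→d is +9, a→k is +10 — the shift increases by 1 each position. Letter i (0-indexed) is shifted by i+7, so successive shifts are 7, 8, 9, ….
For remind: r+7=y, e+8=m, m+9=v, i+10=s, n+11=y, d+12=p.

ymvsyp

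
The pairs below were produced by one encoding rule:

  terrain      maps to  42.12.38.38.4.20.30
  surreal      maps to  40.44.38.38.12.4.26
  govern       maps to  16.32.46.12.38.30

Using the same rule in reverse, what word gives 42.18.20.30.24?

t(#20)→42 and e(#5)→12: differences scale by 2, so n = 2·pos + 2. The formula is n = 2×(alphabet index, a=1) + 2.
Reversing it on 42.18.20.30.24: 42→(42−2)÷2=20=t, 18→(18−2)÷2=8=h, 20→(20−2)÷2=9=i, 30→(30−2)÷2=14=n, 24→(24−2)÷2=11=k.

think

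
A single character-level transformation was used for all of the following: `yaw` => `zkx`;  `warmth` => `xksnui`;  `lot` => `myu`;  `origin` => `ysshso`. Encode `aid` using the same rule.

kse

The shift depends on letter class: consonant y→z is +1, but vowel a→k is +10. The rule splits by letter class: vowels +10, consonants +1.
For aid: a(vowel)+10=k, i(vowel)+10=s, d(cons)+1=e.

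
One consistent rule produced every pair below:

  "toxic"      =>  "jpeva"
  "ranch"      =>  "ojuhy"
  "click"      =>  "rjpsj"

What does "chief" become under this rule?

The output letters match the input read backwards, each shifted +7: toxic reversed is cixot. The word is reversed, then every letter is shifted forward by 7.
For chief: reverse → feihc; then shift: f+7=m, e+7=l, i+7=p, h+7=o, c+7=j.

mlpoj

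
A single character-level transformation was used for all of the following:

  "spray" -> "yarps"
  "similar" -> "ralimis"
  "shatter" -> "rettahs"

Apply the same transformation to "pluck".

It's just the letters in reverse order.
Applying it to pluck: reverse → kculp.

kculp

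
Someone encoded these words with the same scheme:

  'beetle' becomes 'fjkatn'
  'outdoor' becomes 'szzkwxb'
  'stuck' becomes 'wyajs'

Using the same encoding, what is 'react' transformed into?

vjgjb

In beetle: b→f is +4, e→j is +5, e→k is +6, t→a is +7 — the shift increases by 1 each position. Letter i (0-indexed) is shifted by i+4, so successive shifts are 4, 5, 6, ….
On react: r+4=v, e+5=j, a+6=g, c+7=j, t+8=b.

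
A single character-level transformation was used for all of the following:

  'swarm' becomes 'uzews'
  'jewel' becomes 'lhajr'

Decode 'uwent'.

In swarm: s→u is +2, w→z is +3, a→e is +4, r→w is +5 — the shift increases by 1 each position. Each letter shifts forward by (position + 2), i.e. 2, 3, 4, … — the shift grows by one for each successive letter.
Reversing it on uwent: u−2=s, w−3=t, e−4=a, n−5=i, t−6=n.

stain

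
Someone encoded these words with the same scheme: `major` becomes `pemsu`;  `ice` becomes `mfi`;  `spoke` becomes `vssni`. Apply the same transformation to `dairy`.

gemub

The shift depends on letter class: consonant m→p is +3, but vowel a→e is +4. The rule splits by letter class: vowels +4, consonants +3.
On dairy: d(cons)+3=g, a(vowel)+4=e, i(vowel)+4=m, r(cons)+3=u, y(cons)+3=b.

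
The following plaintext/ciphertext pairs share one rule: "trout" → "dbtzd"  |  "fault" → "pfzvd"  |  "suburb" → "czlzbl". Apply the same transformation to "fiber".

pnljb

Vowels shift forward by 5 and consonants shift forward by 10.
For fiber: f(cons)+10=p, i(vowel)+5=n, b(cons)+10=l, e(vowel)+5=j, r(cons)+10=b.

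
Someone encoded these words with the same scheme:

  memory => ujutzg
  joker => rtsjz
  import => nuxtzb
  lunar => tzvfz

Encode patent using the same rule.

The shift depends on letter class: consonant m→u is +8, but vowel e→j is +5. Vowels shift forward by 5 and consonants shift forward by 8.
Applying it to patent: p(cons)+8=x, a(vowel)+5=f, t(cons)+8=b, e(vowel)+5=j, n(cons)+8=v, t(cons)+8=b.

xfbjvb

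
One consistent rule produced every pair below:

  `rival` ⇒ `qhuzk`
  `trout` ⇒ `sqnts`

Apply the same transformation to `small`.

rlzkk

Compare letters: r→q is +25, i→h is +25, v→u is +25 — a constant shift. Every letter moves 25 places later in the alphabet, wrapping around z→a.
On small: s+25=r, m+25=l, a+25=z, l+25=k, l+25=k.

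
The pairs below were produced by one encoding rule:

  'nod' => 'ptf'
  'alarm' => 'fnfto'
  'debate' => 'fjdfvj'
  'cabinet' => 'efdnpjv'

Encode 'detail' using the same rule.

The shift depends on letter class: consonant n→p is +2, but vowel o→t is +5. Two shifts are in play — +5 for a/e/i/o/u, +2 for every other letter.
On detail: d(cons)+2=f, e(vowel)+5=j, t(cons)+2=v, a(vowel)+5=f, i(vowel)+5=n, l(cons)+2=n.

fjvfnn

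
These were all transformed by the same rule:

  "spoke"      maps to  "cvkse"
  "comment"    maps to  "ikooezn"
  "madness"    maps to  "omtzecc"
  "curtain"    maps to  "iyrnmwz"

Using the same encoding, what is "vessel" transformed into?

jecced

s(18)→c(2) and p(15)→v(21) fit y≡11x+12 (mod 26); the inverse of 11 mod 26 is 19. Treating letters as 0–25, the rule is x ↦ 11x + 12 (mod 26).
Applying it to vessel: v(21)→11·21+12≡9=j; e(4)→11·4+12≡4=e; s(18)→11·18+12≡2=c; s(18)→11·18+12≡2=c; e(4)→11·4+12≡4=e; l(11)→11·11+12≡3=d (all mod 26).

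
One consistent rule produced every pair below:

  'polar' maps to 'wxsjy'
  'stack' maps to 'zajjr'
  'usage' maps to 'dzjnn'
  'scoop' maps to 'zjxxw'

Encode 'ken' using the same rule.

rnu

The shift depends on letter class: consonant p→w is +7, but vowel o→x is +9. Vowels shift forward by 9 and consonants shift forward by 7.
On ken: k(cons)+7=r, e(vowel)+9=n, n(cons)+7=u.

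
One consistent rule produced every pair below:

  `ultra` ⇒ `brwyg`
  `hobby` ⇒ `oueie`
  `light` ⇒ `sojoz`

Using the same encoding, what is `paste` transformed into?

The shifts repeat in a cycle of length 3: positions 0,1,… shift by +7, +6, +3, then the pattern repeats.
For paste: p+7=w, a+6=g, s+3=v, t+7=a, e+6=k.

wgvak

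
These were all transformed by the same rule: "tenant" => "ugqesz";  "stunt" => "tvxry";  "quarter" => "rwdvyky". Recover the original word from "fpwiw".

In tenant: t→u is +1, e→g is +2, n→q is +3, a→e is +4 — the shift increases by 1 each position. Each letter shifts forward by (position + 1), i.e. 1, 2, 3, … — the shift grows by one for each successive letter.
Decoding fpwiw: f−1=e, p−2=n, w−3=t, i−4=e, w−5=r.

enter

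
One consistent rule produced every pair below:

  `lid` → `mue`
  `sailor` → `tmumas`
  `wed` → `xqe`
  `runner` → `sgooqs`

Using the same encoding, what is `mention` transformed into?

nqouuao

The shift depends on letter class: consonant l→m is +1, but vowel i→u is +12. Two shifts are in play — +12 for a/e/i/o/u, +1 for every other letter.
Applying it to mention: m(cons)+1=n, e(vowel)+12=q, n(cons)+1=o, t(cons)+1=u, i(vowel)+12=u, o(vowel)+12=a, n(cons)+1=o.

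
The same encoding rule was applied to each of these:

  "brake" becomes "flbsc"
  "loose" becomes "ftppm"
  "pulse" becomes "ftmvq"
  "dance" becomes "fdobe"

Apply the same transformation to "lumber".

sfcnvm

The output letters match the input read backwards, each shifted +1: brake reversed is ekarb. The word is reversed, then every letter is shifted forward by 1.
For lumber: reverse → rebmul; then shift: r+1=s, e+1=f, b+1=c, m+1=n, u+1=v, l+1=m.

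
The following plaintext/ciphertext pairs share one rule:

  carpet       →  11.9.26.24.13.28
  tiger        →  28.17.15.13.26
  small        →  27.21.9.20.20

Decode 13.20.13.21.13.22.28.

element

Letters become their 1-based position plus 8 (so a→9, b→10, …).
Decoding 13.20.13.21.13.22.28: 13→(13−8)÷1=5=e, 20→(20−8)÷1=12=l, 13→(13−8)÷1=5=e, 21→(21−8)÷1=13=m, 13→(13−8)÷1=5=e, 22→(22−8)÷1=14=n, 28→(28−8)÷1=20=t.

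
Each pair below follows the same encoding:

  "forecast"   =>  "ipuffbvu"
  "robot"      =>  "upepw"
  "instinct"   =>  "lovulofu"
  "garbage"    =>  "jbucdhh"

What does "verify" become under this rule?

Shifts by position in forecast: pos 0: f→i (+3), pos 1: o→p (+1), pos 2: r→u (+3), pos 3: e→f (+1) — repeating every 2. The shifts repeat in a cycle of length 2: positions 0,1,… shift by +3, +1, then the pattern repeats.
Applying it to verify: v+3=y, e+1=f, r+3=u, i+1=j, f+3=i, y+1=z.

yfujiz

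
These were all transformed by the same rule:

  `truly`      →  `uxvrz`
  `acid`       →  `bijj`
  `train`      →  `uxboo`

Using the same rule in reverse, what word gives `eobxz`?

diary

Shifts by position in truly: pos 0: t→u (+1), pos 1: r→x (+6), pos 2: u→v (+1), pos 3: l→r (+6) — repeating every 2. The shifts repeat in a cycle of length 2: positions 0,1,… shift by +1, +6, then the pattern repeats.
Decoding eobxz: e−1=d, o−6=i, b−1=a, x−6=r, z−1=y.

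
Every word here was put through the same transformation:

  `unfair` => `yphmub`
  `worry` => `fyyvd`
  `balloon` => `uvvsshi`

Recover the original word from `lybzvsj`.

The output letters match the input read backwards, each shifted +7: unfair reversed is riafnu. The word is reversed, then every letter is shifted forward by 7.
Reversing it on lybzvsj: shift back: l−7=e, y−7=r, b−7=u, z−7=s, v−7=o, s−7=l, j−7=c → erusolc; then reverse → closure.

closure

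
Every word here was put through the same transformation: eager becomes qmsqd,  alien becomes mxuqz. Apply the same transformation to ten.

Compare letters: e→q is +12, a→m is +12, g→s is +12 — a constant shift. It's a constant shift of +12 (ROT12).
On ten: t+12=f, e+12=q, n+12=z.

fqz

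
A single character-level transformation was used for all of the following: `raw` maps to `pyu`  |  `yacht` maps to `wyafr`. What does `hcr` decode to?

Compare letters: r→p is +24, a→y is +24, w→u is +24 — a constant shift. This is a Caesar cipher with shift 24.
Reversing it on hcr: h−24=j, c−24=e, r−24=t.

jet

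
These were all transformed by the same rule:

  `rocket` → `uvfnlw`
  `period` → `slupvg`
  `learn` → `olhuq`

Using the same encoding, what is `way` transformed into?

zhb

The shift depends on letter class: consonant r→u is +3, but vowel o→v is +7. The rule splits by letter class: vowels +7, consonants +3.
On way: w(cons)+3=z, a(vowel)+7=h, y(cons)+3=b.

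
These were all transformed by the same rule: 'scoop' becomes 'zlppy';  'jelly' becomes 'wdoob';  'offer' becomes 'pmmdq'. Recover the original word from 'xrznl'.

s(18)→z(25) and c(2)→l(11) fit y≡9x+19 (mod 26); the inverse of 9 mod 26 is 3. Treating letters as 0–25, the rule is x ↦ 9x + 19 (mod 26).
Decoding xrznl: x(23)→3·(23−19)≡12=m; r(17)→3·(17−19)≡20=u; z(25)→3·(25−19)≡18=s; n(13)→3·(13−19)≡8=i; l(11)→3·(11−19)≡2=c (all mod 26).

music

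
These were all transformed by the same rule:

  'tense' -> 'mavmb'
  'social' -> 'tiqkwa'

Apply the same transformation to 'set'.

bma

The output letters match the input read backwards, each shifted +8: tense reversed is esnet. Read the word backwards and shift each letter +8.
Applying it to set: reverse → tes; then shift: t+8=b, e+8=m, s+8=a.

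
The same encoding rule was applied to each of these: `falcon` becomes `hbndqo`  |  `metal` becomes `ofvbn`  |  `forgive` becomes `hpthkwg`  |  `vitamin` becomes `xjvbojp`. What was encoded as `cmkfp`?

Shifts by position in falcon: pos 0: f→h (+2), pos 1: a→b (+1), pos 2: l→n (+2), pos 3: c→d (+1) — repeating every 2. It's a Vigenère-style cipher with numeric key [2,1]: position i shifts by key[i mod 2].
Decoding cmkfp: c−2=a, m−1=l, k−2=i, f−1=e, p−2=n.

alien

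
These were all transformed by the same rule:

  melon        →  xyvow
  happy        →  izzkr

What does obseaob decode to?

require

Two steps: reverse the string, then apply a Caesar shift of +10.
Undoing it on obseaob: shift back: o−10=e, b−10=r, s−10=i, e−10=u, a−10=q, o−10=e, b−10=r → eriuqer; then reverse → require.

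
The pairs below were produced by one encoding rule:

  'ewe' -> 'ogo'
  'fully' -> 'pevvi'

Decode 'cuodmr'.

sketch

Compare letters: e→o is +10, w→g is +10, e→o is +10 — a constant shift. Every letter moves 10 places later in the alphabet, wrapping around z→a.
Decoding cuodmr: c−10=s, u−10=k, o−10=e, d−10=t, m−10=c, r−10=h.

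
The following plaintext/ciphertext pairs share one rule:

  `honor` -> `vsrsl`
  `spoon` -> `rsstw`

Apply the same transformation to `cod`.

hsg

Two steps: reverse the string, then apply a Caesar shift of +4.
For cod: reverse → doc; then shift: d+4=h, o+4=s, c+4=g.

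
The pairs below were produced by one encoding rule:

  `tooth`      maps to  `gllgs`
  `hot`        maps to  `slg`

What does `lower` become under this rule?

This is the alphabet-reversal cipher (Atbash): a becomes z, b becomes y, etc.
Applying it to lower: l↔o, o↔l, w↔d, e↔v, r↔i.

oldvi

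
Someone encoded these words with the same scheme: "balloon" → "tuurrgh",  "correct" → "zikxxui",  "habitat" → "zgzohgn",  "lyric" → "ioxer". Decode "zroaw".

quilt

The output letters match the input read backwards, each shifted +6: balloon reversed is noollab. Read the word backwards and shift each letter +6.
Undoing it on zroaw: shift back: z−6=t, r−6=l, o−6=i, a−6=u, w−6=q → tliuq; then reverse → quilt.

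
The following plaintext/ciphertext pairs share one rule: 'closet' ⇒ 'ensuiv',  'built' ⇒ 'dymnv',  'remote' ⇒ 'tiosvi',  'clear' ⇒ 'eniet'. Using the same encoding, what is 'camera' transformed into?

eeoite

The shift depends on letter class: consonant c→e is +2, but vowel o→s is +4. The rule splits by letter class: vowels +4, consonants +2.
Applying it to camera: c(cons)+2=e, a(vowel)+4=e, m(cons)+2=o, e(vowel)+4=i, r(cons)+2=t, a(vowel)+4=e.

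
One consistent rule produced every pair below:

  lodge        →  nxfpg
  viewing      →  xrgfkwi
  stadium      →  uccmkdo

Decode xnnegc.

Shifts by position in lodge: pos 0: l→n (+2), pos 1: o→x (+9), pos 2: d→f (+2), pos 3: g→p (+9) — repeating every 2. It's a Vigenère-style cipher with numeric key [2,9]: position i shifts by key[i mod 2].
Decoding xnnegc: x−2=v, n−9=e, n−2=l, e−9=v, g−2=e, c−9=t.

velvet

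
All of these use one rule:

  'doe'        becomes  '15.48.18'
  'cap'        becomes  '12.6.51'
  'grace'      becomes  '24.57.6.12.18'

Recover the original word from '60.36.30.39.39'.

skill

d(#4)→15 and o(#15)→48: differences scale by 3, so n = 3·pos + 3. Each letter becomes 3×(its alphabet position, a=1..z=26) + 3.
Decoding 60.36.30.39.39: 60→(60−3)÷3=19=s, 36→(36−3)÷3=11=k, 30→(30−3)÷3=9=i, 39→(39−3)÷3=12=l, 39→(39−3)÷3=12=l.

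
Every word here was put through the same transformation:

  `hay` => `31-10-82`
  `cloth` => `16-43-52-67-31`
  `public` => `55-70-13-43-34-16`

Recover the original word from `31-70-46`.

hum

h(#8)→31 and a(#1)→10: differences scale by 3, so n = 3·pos + 7. The formula is n = 3×(alphabet index, a=1) + 7.
Undoing it on 31-70-46: 31→(31−7)÷3=8=h, 70→(70−7)÷3=21=u, 46→(46−7)÷3=13=m.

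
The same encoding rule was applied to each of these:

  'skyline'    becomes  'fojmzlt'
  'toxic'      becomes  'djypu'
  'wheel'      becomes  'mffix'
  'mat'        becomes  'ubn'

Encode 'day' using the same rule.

zbe

Two steps: reverse the string, then apply a Caesar shift of +1.
Applying it to day: reverse → yad; then shift: y+1=z, a+1=b, d+1=e.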